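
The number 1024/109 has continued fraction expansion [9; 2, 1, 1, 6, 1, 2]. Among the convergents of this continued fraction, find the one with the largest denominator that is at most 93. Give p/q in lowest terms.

357/38

List convergents until the denominator exceeds the bound:
a_0 = 9: 9/1  (≤ bound)
a_1 = 2: 19/2  (≤ bound)
a_2 = 1: 28/3  (≤ bound)
a_3 = 1: 47/5  (≤ bound)
a_4 = 6: 310/33  (≤ bound)
a_5 = 1: 357/38  (≤ bound)
a_6 = 2: 1024/109  (> 93, stop)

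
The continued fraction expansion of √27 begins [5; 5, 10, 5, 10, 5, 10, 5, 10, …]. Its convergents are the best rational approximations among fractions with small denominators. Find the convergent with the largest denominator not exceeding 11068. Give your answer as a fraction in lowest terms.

13775/2651

List convergents until the denominator exceeds the bound:
a_0 = 5: 5/1  (≤ bound)
a_1 = 5: 26/5  (≤ bound)
a_2 = 10: 265/51  (≤ bound)
a_3 = 5: 1351/260  (≤ bound)
a_4 = 10: 13775/2651  (≤ bound)
a_5 = 5: 70226/13515  (> 11068, stop)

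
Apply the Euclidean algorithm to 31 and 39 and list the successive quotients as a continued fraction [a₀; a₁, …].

[0; 1, 3, 1, 7]

⌊31/39⌋ = 0, remainder 31
⌊39/31⌋ = 1, remainder 8
⌊31/8⌋ = 3, remainder 7
⌊8/7⌋ = 1, remainder 1
⌊7/1⌋ = 7, remainder 0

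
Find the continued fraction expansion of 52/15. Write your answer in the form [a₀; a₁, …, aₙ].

Apply division with remainder until the remainder is 0:
⌊52/15⌋ = 3, remainder 7
⌊15/7⌋ = 2, remainder 1
⌊7/1⌋ = 7, remainder 0

[3; 2, 7]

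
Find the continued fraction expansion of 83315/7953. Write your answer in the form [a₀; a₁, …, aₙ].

83315 = 10·7953 + 3785, so a_0 = 10
7953 = 2·3785 + 383, so a_1 = 2
3785 = 9·383 + 338, so a_2 = 9
383 = 1·338 + 45, so a_3 = 1
338 = 7·45 + 23, so a_4 = 7
45 = 1·23 + 22, so a_5 = 1
23 = 1·22 + 1, so a_6 = 1
22 = 22·1 + 0, so a_7 = 22

[10; 2, 9, 1, 7, 1, 1, 22]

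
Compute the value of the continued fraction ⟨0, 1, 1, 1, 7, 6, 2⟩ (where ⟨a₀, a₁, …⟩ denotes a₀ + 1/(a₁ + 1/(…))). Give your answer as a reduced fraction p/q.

Use the convergent recurrence hₖ = aₖ·hₖ₋₁ + hₖ₋₂ (and likewise for the denominators kₖ):
a_0 = 0: 0/1
a_1 = 1: 1/1
a_2 = 1: 1/2
a_3 = 1: 2/3
a_4 = 7: 15/23
a_5 = 6: 92/141
a_6 = 2: 199/305

199/305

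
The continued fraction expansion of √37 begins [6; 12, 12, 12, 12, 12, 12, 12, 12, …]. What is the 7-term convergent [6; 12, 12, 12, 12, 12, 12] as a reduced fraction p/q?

Collapse the nested fraction from the inside out:
Start with 12.
12 + 1/(12/1) = 12 + 1/12 = 145/12
12 + 1/(145/12) = 12 + 12/145 = 1752/145
12 + 1/(1752/145) = 12 + 145/1752 = 21169/1752
12 + 1/(21169/1752) = 12 + 1752/21169 = 255780/21169
12 + 1/(255780/21169) = 12 + 21169/255780 = 3090529/255780
6 + 1/(3090529/255780) = 6 + 255780/3090529 = 18798954/3090529

18798954/3090529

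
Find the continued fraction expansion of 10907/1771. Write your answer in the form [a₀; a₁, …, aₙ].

⌊10907/1771⌋ = 6, remainder 281
⌊1771/281⌋ = 6, remainder 85
⌊281/85⌋ = 3, remainder 26
⌊85/26⌋ = 3, remainder 7
⌊26/7⌋ = 3, remainder 5
⌊7/5⌋ = 1, remainder 2
⌊5/2⌋ = 2, remainder 1
⌊2/1⌋ = 2, remainder 0

[6; 6, 3, 3, 3, 1, 2, 2]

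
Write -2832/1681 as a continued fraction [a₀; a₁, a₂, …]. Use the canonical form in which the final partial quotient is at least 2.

[-2; 3, 5, 1, 4, 1, 2, 5]

-2832 = -2·1681 + 530, so a_0 = -2
1681 = 3·530 + 91, so a_1 = 3
530 = 5·91 + 75, so a_2 = 5
91 = 1·75 + 16, so a_3 = 1
75 = 4·16 + 11, so a_4 = 4
16 = 1·11 + 5, so a_5 = 1
11 = 2·5 + 1, so a_6 = 2
5 = 5·1 + 0, so a_7 = 5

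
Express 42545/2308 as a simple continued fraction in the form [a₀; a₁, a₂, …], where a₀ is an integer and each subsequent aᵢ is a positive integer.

Run the Euclidean algorithm, recording each quotient:
42545 ÷ 2308 → quotient 18, remainder 1001
2308 ÷ 1001 → quotient 2, remainder 306
1001 ÷ 306 → quotient 3, remainder 83
306 ÷ 83 → quotient 3, remainder 57
83 ÷ 57 → quotient 1, remainder 26
57 ÷ 26 → quotient 2, remainder 5
26 ÷ 5 → quotient 5, remainder 1
5 ÷ 1 → quotient 5, remainder 0

[18; 2, 3, 3, 1, 2, 5, 5]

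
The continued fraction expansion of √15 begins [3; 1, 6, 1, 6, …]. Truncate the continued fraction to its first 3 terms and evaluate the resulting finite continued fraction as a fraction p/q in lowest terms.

27/7

Start with 6.
1 + 1/(6/1) = 1 + 1/6 = 7/6
3 + 1/(7/6) = 3 + 6/7 = 27/7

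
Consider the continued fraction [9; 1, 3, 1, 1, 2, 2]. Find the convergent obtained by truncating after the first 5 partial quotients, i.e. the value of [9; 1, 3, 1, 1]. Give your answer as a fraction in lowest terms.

88/9

a_0 = 9: 9/1
a_1 = 1: 10/1
a_2 = 3: 39/4
a_3 = 1: 49/5
a_4 = 1: 88/9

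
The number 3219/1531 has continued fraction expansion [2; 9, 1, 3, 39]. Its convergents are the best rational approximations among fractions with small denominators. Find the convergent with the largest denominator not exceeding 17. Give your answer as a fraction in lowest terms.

21/10

List convergents until the denominator exceeds the bound:
a_0 = 2: 2/1  (≤ bound)
a_1 = 9: 19/9  (≤ bound)
a_2 = 1: 21/10  (≤ bound)
a_3 = 3: 82/39  (> 17, stop)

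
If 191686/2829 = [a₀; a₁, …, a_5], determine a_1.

1

Apply division with remainder until the remainder is 0:
191686 ÷ 2829 → quotient 67, remainder 2143
2829 ÷ 2143 → quotient 1, remainder 686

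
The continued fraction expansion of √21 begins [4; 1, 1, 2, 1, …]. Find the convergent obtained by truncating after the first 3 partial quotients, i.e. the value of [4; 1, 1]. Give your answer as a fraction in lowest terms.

Build up convergents one term at a time:
a_0 = 4: 4/1
a_1 = 1: 5/1
a_2 = 1: 9/2

9/2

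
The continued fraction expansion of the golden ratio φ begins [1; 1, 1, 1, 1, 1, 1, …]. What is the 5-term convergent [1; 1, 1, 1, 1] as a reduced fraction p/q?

a_0 = 1: 1/1
a_1 = 1: 2/1
a_2 = 1: 3/2
a_3 = 1: 5/3
a_4 = 1: 8/5

8/5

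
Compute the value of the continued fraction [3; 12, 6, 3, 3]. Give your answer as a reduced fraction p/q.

2361/766

Start with 3.
3 + 1/(3/1) = 3 + 1/3 = 10/3
6 + 1/(10/3) = 6 + 3/10 = 63/10
12 + 1/(63/10) = 12 + 10/63 = 766/63
3 + 1/(766/63) = 3 + 63/766 = 2361/766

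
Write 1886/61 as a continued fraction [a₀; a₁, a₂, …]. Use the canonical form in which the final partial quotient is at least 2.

[30; 1, 11, 5]

⌊1886/61⌋ = 30, remainder 56
⌊61/56⌋ = 1, remainder 5
⌊56/5⌋ = 11, remainder 1
⌊5/1⌋ = 5, remainder 0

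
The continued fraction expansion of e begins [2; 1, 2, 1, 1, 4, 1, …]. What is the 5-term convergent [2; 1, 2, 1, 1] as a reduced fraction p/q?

Start with 1.
1 + 1/(1/1) = 1 + 1/1 = 2/1
2 + 1/(2/1) = 2 + 1/2 = 5/2
1 + 1/(5/2) = 1 + 2/5 = 7/5
2 + 1/(7/5) = 2 + 5/7 = 19/7

19/7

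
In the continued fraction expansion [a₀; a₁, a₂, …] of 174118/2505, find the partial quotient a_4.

20

Run the Euclidean algorithm, recording each quotient:
174118 ÷ 2505 → quotient 69, remainder 1273
2505 ÷ 1273 → quotient 1, remainder 1232
1273 ÷ 1232 → quotient 1, remainder 41
1232 ÷ 41 → quotient 30, remainder 2
41 ÷ 2 → quotient 20, remainder 1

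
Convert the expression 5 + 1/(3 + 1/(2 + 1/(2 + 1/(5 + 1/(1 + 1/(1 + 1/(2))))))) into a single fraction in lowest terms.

Start with 2.
1 + 1/(2/1) = 1 + 1/2 = 3/2
1 + 1/(3/2) = 1 + 2/3 = 5/3
5 + 1/(5/3) = 5 + 3/5 = 28/5
2 + 1/(28/5) = 2 + 5/28 = 61/28
2 + 1/(61/28) = 2 + 28/61 = 150/61
3 + 1/(150/61) = 3 + 61/150 = 511/150
5 + 1/(511/150) = 5 + 150/511 = 2705/511

2705/511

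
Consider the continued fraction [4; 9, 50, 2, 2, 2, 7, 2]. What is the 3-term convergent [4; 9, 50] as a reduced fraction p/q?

Start with 50.
9 + 1/(50/1) = 9 + 1/50 = 451/50
4 + 1/(451/50) = 4 + 50/451 = 1854/451

1854/451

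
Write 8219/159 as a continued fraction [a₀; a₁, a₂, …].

Apply division with remainder until the remainder is 0:
⌊8219/159⌋ = 51, remainder 110
⌊159/110⌋ = 1, remainder 49
⌊110/49⌋ = 2, remainder 12
⌊49/12⌋ = 4, remainder 1
⌊12/1⌋ = 12, remainder 0

[51; 1, 2, 4, 12]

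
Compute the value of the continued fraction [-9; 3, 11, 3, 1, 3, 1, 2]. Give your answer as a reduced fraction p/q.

Start with 2.
1 + 1/(2/1) = 1 + 1/2 = 3/2
3 + 1/(3/2) = 3 + 2/3 = 11/3
1 + 1/(11/3) = 1 + 3/11 = 14/11
3 + 1/(14/11) = 3 + 11/14 = 53/14
11 + 1/(53/14) = 11 + 14/53 = 597/53
3 + 1/(597/53) = 3 + 53/597 = 1844/597
-9 + 1/(1844/597) = -9 + 597/1844 = -15999/1844

-15999/1844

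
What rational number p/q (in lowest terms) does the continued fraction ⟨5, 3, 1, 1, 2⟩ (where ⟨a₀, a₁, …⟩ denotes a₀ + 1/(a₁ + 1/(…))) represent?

95/18

Start with 2.
1 + 1/(2/1) = 1 + 1/2 = 3/2
1 + 1/(3/2) = 1 + 2/3 = 5/3
3 + 1/(5/3) = 3 + 3/5 = 18/5
5 + 1/(18/5) = 5 + 5/18 = 95/18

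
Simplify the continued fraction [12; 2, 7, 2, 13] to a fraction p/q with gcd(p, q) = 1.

Use the convergent recurrence hₖ = aₖ·hₖ₋₁ + hₖ₋₂ (and likewise for the denominators kₖ):
a_0 = 12: 12/1
a_1 = 2: 25/2
a_2 = 7: 187/15
a_3 = 2: 399/32
a_4 = 13: 5374/431

5374/431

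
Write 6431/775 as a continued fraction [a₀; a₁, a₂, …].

⌊6431/775⌋ = 8, remainder 231
⌊775/231⌋ = 3, remainder 82
⌊231/82⌋ = 2, remainder 67
⌊82/67⌋ = 1, remainder 15
⌊67/15⌋ = 4, remainder 7
⌊15/7⌋ = 2, remainder 1
⌊7/1⌋ = 7, remainder 0

[8; 3, 2, 1, 4, 2, 7]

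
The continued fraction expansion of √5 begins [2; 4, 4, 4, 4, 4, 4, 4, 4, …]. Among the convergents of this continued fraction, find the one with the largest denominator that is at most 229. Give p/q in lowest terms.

a_0 = 2: 2/1  (≤ bound)
a_1 = 4: 9/4  (≤ bound)
a_2 = 4: 38/17  (≤ bound)
a_3 = 4: 161/72  (≤ bound)
a_4 = 4: 682/305  (> 229, stop)

161/72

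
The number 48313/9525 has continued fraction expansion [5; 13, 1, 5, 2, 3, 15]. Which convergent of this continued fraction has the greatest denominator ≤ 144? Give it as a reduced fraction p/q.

a_0 = 5: 5/1  (≤ bound)
a_1 = 13: 66/13  (≤ bound)
a_2 = 1: 71/14  (≤ bound)
a_3 = 5: 421/83  (≤ bound)
a_4 = 2: 913/180  (> 144, stop)

421/83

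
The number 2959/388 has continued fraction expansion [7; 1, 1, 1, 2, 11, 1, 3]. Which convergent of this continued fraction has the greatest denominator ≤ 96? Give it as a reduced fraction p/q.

694/91

a_0 = 7: 7/1  (≤ bound)
a_1 = 1: 8/1  (≤ bound)
a_2 = 1: 15/2  (≤ bound)
a_3 = 1: 23/3  (≤ bound)
a_4 = 2: 61/8  (≤ bound)
a_5 = 11: 694/91  (≤ bound)
a_6 = 1: 755/99  (> 96, stop)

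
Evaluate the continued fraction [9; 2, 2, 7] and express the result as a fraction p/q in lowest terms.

a_0 = 9: 9/1
a_1 = 2: 19/2
a_2 = 2: 47/5
a_3 = 7: 348/37

348/37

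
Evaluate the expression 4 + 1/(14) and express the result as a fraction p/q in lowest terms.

57/14

Starting at the tail and folding back:
Start with 14.
4 + 1/(14/1) = 4 + 1/14 = 57/14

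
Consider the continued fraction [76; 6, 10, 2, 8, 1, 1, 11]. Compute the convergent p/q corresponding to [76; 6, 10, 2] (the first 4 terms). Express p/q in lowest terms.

Collapse the nested fraction from the inside out:
Start with 2.
10 + 1/(2/1) = 10 + 1/2 = 21/2
6 + 1/(21/2) = 6 + 2/21 = 128/21
76 + 1/(128/21) = 76 + 21/128 = 9749/128

9749/128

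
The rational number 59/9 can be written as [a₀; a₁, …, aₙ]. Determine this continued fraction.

Apply division with remainder until the remainder is 0:
⌊59/9⌋ = 6, remainder 5
⌊9/5⌋ = 1, remainder 4
⌊5/4⌋ = 1, remainder 1
⌊4/1⌋ = 4, remainder 0

[6; 1, 1, 4]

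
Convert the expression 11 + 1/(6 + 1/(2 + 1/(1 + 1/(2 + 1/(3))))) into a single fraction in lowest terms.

Build up convergents one term at a time:
a_0 = 11: 11/1
a_1 = 6: 67/6
a_2 = 2: 145/13
a_3 = 1: 212/19
a_4 = 2: 569/51
a_5 = 3: 1919/172

1919/172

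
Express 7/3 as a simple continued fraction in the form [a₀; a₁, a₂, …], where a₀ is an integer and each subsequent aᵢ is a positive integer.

7 ÷ 3 → quotient 2, remainder 1
3 ÷ 1 → quotient 3, remainder 0

[2; 3]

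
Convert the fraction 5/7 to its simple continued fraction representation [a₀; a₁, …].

Run the Euclidean algorithm, recording each quotient:
5 ÷ 7 → quotient 0, remainder 5
7 ÷ 5 → quotient 1, remainder 2
5 ÷ 2 → quotient 2, remainder 1
2 ÷ 1 → quotient 2, remainder 0

[0; 1, 2, 2]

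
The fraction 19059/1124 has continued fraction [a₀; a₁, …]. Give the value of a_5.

3

19059 = 16·1124 + 1075, so a_0 = 16
1124 = 1·1075 + 49, so a_1 = 1
1075 = 21·49 + 46, so a_2 = 21
49 = 1·46 + 3, so a_3 = 1
46 = 15·3 + 1, so a_4 = 15
3 = 3·1 + 0, so a_5 = 3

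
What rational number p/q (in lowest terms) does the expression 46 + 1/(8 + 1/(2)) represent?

784/17

Build up convergents one term at a time:
a_0 = 46: 46/1
a_1 = 8: 369/8
a_2 = 2: 784/17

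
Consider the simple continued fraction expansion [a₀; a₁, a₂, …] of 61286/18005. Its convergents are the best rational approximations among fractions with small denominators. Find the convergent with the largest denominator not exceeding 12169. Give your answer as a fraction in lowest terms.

9415/2766

a_0 = 3: 3/1  (≤ bound)
a_1 = 2: 7/2  (≤ bound)
a_2 = 2: 17/5  (≤ bound)
a_3 = 10: 177/52  (≤ bound)
a_4 = 26: 4619/1357  (≤ bound)
a_5 = 1: 4796/1409  (≤ bound)
a_6 = 1: 9415/2766  (≤ bound)
a_7 = 6: 61286/18005  (> 12169, stop)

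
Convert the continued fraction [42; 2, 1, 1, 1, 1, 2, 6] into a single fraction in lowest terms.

9197/217

Start with 6.
2 + 1/(6/1) = 2 + 1/6 = 13/6
1 + 1/(13/6) = 1 + 6/13 = 19/13
1 + 1/(19/13) = 1 + 13/19 = 32/19
1 + 1/(32/19) = 1 + 19/32 = 51/32
1 + 1/(51/32) = 1 + 32/51 = 83/51
2 + 1/(83/51) = 2 + 51/83 = 217/83
42 + 1/(217/83) = 42 + 83/217 = 9197/217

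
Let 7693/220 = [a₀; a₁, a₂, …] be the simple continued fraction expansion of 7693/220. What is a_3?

Run the Euclidean algorithm, recording each quotient:
7693 = 34·220 + 213, so a_0 = 34
220 = 1·213 + 7, so a_1 = 1
213 = 30·7 + 3, so a_2 = 30
7 = 2·3 + 1, so a_3 = 2

2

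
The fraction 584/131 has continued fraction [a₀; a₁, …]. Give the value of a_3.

584 = 4·131 + 60, so a_0 = 4
131 = 2·60 + 11, so a_1 = 2
60 = 5·11 + 5, so a_2 = 5
11 = 2·5 + 1, so a_3 = 2

2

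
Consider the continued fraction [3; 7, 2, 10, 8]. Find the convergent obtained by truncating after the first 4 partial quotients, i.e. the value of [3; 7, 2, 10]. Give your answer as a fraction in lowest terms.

Start with 10.
2 + 1/(10/1) = 2 + 1/10 = 21/10
7 + 1/(21/10) = 7 + 10/21 = 157/21
3 + 1/(157/21) = 3 + 21/157 = 492/157

492/157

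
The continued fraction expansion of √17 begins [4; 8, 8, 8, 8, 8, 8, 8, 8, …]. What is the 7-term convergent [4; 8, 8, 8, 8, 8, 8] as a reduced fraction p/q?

Build up convergents one term at a time:
a_0 = 4: 4/1
a_1 = 8: 33/8
a_2 = 8: 268/65
a_3 = 8: 2177/528
a_4 = 8: 17684/4289
a_5 = 8: 143649/34840
a_6 = 8: 1166876/283009

1166876/283009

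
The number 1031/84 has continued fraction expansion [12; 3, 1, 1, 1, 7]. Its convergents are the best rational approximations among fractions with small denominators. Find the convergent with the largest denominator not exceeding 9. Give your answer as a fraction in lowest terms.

86/7

List convergents until the denominator exceeds the bound:
a_0 = 12: 12/1  (≤ bound)
a_1 = 3: 37/3  (≤ bound)
a_2 = 1: 49/4  (≤ bound)
a_3 = 1: 86/7  (≤ bound)
a_4 = 1: 135/11  (> 9, stop)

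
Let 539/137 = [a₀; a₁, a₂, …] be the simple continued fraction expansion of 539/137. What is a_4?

2

Run the Euclidean algorithm, recording each quotient:
539 ÷ 137 → quotient 3, remainder 128
137 ÷ 128 → quotient 1, remainder 9
128 ÷ 9 → quotient 14, remainder 2
9 ÷ 2 → quotient 4, remainder 1
2 ÷ 1 → quotient 2, remainder 0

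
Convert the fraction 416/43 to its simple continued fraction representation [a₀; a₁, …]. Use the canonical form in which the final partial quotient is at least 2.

[9; 1, 2, 14]

416 ÷ 43 → quotient 9, remainder 29
43 ÷ 29 → quotient 1, remainder 14
29 ÷ 14 → quotient 2, remainder 1
14 ÷ 1 → quotient 14, remainder 0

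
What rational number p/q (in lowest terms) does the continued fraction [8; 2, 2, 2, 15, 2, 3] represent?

Collapse the nested fraction from the inside out:
Start with 3.
2 + 1/(3/1) = 2 + 1/3 = 7/3
15 + 1/(7/3) = 15 + 3/7 = 108/7
2 + 1/(108/7) = 2 + 7/108 = 223/108
2 + 1/(223/108) = 2 + 108/223 = 554/223
2 + 1/(554/223) = 2 + 223/554 = 1331/554
8 + 1/(1331/554) = 8 + 554/1331 = 11202/1331

11202/1331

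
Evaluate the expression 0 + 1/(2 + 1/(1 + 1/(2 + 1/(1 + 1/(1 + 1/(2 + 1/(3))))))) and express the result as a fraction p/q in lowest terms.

a_0 = 0: 0/1
a_1 = 2: 1/2
a_2 = 1: 1/3
a_3 = 2: 3/8
a_4 = 1: 4/11
a_5 = 1: 7/19
a_6 = 2: 18/49
a_7 = 3: 61/166

61/166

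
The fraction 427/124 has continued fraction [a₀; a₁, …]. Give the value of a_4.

427 = 3·124 + 55, so a_0 = 3
124 = 2·55 + 14, so a_1 = 2
55 = 3·14 + 13, so a_2 = 3
14 = 1·13 + 1, so a_3 = 1
13 = 13·1 + 0, so a_4 = 13

13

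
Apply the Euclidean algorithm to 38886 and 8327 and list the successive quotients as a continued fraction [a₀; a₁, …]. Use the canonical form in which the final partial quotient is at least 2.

38886 ÷ 8327 → quotient 4, remainder 5578
8327 ÷ 5578 → quotient 1, remainder 2749
5578 ÷ 2749 → quotient 2, remainder 80
2749 ÷ 80 → quotient 34, remainder 29
80 ÷ 29 → quotient 2, remainder 22
29 ÷ 22 → quotient 1, remainder 7
22 ÷ 7 → quotient 3, remainder 1
7 ÷ 1 → quotient 7, remainder 0

[4; 1, 2, 34, 2, 1, 3, 7]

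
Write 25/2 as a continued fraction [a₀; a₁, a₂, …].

[12; 2]

25 = 12·2 + 1, so a_0 = 12
2 = 2·1 + 0, so a_1 = 2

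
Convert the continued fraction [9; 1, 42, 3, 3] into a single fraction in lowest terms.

Start with 3.
3 + 1/(3/1) = 3 + 1/3 = 10/3
42 + 1/(10/3) = 42 + 3/10 = 423/10
1 + 1/(423/10) = 1 + 10/423 = 433/423
9 + 1/(433/423) = 9 + 423/433 = 4320/433

4320/433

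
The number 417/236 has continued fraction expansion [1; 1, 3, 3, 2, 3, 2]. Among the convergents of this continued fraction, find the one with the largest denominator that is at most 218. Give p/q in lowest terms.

182/103

a_0 = 1: 1/1  (≤ bound)
a_1 = 1: 2/1  (≤ bound)
a_2 = 3: 7/4  (≤ bound)
a_3 = 3: 23/13  (≤ bound)
a_4 = 2: 53/30  (≤ bound)
a_5 = 3: 182/103  (≤ bound)
a_6 = 2: 417/236  (> 218, stop)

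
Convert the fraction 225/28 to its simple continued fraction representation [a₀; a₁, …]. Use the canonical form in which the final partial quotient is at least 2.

Repeatedly divide and take the remainder:
225 ÷ 28 → quotient 8, remainder 1
28 ÷ 1 → quotient 28, remainder 0

[8; 28]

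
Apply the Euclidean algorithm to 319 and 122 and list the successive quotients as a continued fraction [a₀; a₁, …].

[2; 1, 1, 1, 1, 2, 9]

319 ÷ 122 → quotient 2, remainder 75
122 ÷ 75 → quotient 1, remainder 47
75 ÷ 47 → quotient 1, remainder 28
47 ÷ 28 → quotient 1, remainder 19
28 ÷ 19 → quotient 1, remainder 9
19 ÷ 9 → quotient 2, remainder 1
9 ÷ 1 → quotient 9, remainder 0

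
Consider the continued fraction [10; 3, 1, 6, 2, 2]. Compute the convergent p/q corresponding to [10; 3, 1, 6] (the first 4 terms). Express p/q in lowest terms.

277/27

Start with 6.
1 + 1/(6/1) = 1 + 1/6 = 7/6
3 + 1/(7/6) = 3 + 6/7 = 27/7
10 + 1/(27/7) = 10 + 7/27 = 277/27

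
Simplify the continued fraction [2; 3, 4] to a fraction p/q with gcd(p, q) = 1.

30/13

Collapse the nested fraction from the inside out:
Start with 4.
3 + 1/(4/1) = 3 + 1/4 = 13/4
2 + 1/(13/4) = 2 + 4/13 = 30/13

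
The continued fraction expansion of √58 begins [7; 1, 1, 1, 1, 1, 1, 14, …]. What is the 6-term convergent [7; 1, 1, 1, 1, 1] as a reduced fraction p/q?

61/8

Start with 1.
1 + 1/(1/1) = 1 + 1/1 = 2/1
1 + 1/(2/1) = 1 + 1/2 = 3/2
1 + 1/(3/2) = 1 + 2/3 = 5/3
1 + 1/(5/3) = 1 + 3/5 = 8/5
7 + 1/(8/5) = 7 + 5/8 = 61/8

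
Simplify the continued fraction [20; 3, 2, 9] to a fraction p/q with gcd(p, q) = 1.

1339/66

Build up convergents one term at a time:
a_0 = 20: 20/1
a_1 = 3: 61/3
a_2 = 2: 142/7
a_3 = 9: 1339/66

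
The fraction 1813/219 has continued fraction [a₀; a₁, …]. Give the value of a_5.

⌊1813/219⌋ = 8, remainder 61
⌊219/61⌋ = 3, remainder 36
⌊61/36⌋ = 1, remainder 25
⌊36/25⌋ = 1, remainder 11
⌊25/11⌋ = 2, remainder 3
⌊11/3⌋ = 3, remainder 2

3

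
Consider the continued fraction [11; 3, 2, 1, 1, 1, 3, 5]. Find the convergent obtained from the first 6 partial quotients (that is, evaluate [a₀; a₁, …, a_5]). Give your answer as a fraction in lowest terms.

305/27

a_0 = 11: 11/1
a_1 = 3: 34/3
a_2 = 2: 79/7
a_3 = 1: 113/10
a_4 = 1: 192/17
a_5 = 1: 305/27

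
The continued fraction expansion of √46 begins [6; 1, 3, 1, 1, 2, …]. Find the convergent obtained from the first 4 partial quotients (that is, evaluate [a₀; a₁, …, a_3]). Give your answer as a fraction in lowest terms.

Starting at the tail and folding back:
Start with 1.
3 + 1/(1/1) = 3 + 1/1 = 4/1
1 + 1/(4/1) = 1 + 1/4 = 5/4
6 + 1/(5/4) = 6 + 4/5 = 34/5

34/5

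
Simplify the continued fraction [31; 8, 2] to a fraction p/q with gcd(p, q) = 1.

a_0 = 31: 31/1
a_1 = 8: 249/8
a_2 = 2: 529/17

529/17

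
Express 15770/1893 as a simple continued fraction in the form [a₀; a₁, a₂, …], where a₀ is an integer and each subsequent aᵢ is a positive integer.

[8; 3, 41, 1, 2, 1, 3]

15770 ÷ 1893 → quotient 8, remainder 626
1893 ÷ 626 → quotient 3, remainder 15
626 ÷ 15 → quotient 41, remainder 11
15 ÷ 11 → quotient 1, remainder 4
11 ÷ 4 → quotient 2, remainder 3
4 ÷ 3 → quotient 1, remainder 1
3 ÷ 1 → quotient 3, remainder 0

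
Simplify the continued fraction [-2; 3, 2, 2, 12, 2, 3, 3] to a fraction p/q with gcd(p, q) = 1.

-8570/5023

Start with 3.
3 + 1/(3/1) = 3 + 1/3 = 10/3
2 + 1/(10/3) = 2 + 3/10 = 23/10
12 + 1/(23/10) = 12 + 10/23 = 286/23
2 + 1/(286/23) = 2 + 23/286 = 595/286
2 + 1/(595/286) = 2 + 286/595 = 1476/595
3 + 1/(1476/595) = 3 + 595/1476 = 5023/1476
-2 + 1/(5023/1476) = -2 + 1476/5023 = -8570/5023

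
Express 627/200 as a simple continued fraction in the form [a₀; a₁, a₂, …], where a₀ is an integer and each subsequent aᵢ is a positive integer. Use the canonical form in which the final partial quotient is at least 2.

[3; 7, 2, 2, 5]

627 = 3·200 + 27, so a_0 = 3
200 = 7·27 + 11, so a_1 = 7
27 = 2·11 + 5, so a_2 = 2
11 = 2·5 + 1, so a_3 = 2
5 = 5·1 + 0, so a_4 = 5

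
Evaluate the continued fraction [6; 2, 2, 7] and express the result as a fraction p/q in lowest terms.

237/37

Start with 7.
2 + 1/(7/1) = 2 + 1/7 = 15/7
2 + 1/(15/7) = 2 + 7/15 = 37/15
6 + 1/(37/15) = 6 + 15/37 = 237/37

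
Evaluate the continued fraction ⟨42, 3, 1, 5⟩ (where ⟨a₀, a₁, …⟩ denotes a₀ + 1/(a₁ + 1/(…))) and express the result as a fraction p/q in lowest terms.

Start with 5.
1 + 1/(5/1) = 1 + 1/5 = 6/5
3 + 1/(6/5) = 3 + 5/6 = 23/6
42 + 1/(23/6) = 42 + 6/23 = 972/23

972/23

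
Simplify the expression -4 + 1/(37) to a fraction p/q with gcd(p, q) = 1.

-147/37

a_0 = -4: -4/1
a_1 = 37: -147/37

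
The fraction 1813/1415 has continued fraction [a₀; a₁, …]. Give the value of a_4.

Apply division with remainder until the remainder is 0:
⌊1813/1415⌋ = 1, remainder 398
⌊1415/398⌋ = 3, remainder 221
⌊398/221⌋ = 1, remainder 177
⌊221/177⌋ = 1, remainder 44
⌊177/44⌋ = 4, remainder 1

4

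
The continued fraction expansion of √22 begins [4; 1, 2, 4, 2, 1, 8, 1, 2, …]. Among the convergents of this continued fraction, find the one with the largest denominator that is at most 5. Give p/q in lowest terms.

14/3

a_0 = 4: 4/1  (≤ bound)
a_1 = 1: 5/1  (≤ bound)
a_2 = 2: 14/3  (≤ bound)
a_3 = 4: 61/13  (> 5, stop)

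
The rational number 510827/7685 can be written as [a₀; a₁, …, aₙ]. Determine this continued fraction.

[66; 2, 8, 50, 9]

Repeatedly divide and take the remainder:
510827 ÷ 7685 → quotient 66, remainder 3617
7685 ÷ 3617 → quotient 2, remainder 451
3617 ÷ 451 → quotient 8, remainder 9
451 ÷ 9 → quotient 50, remainder 1
9 ÷ 1 → quotient 9, remainder 0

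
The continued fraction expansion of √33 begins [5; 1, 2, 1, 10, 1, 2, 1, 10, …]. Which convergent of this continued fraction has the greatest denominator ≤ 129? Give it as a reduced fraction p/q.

270/47

a_0 = 5: 5/1  (≤ bound)
a_1 = 1: 6/1  (≤ bound)
a_2 = 2: 17/3  (≤ bound)
a_3 = 1: 23/4  (≤ bound)
a_4 = 10: 247/43  (≤ bound)
a_5 = 1: 270/47  (≤ bound)
a_6 = 2: 787/137  (> 129, stop)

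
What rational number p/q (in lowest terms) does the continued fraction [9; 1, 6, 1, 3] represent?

Compute successive convergents:
a_0 = 9: 9/1
a_1 = 1: 10/1
a_2 = 6: 69/7
a_3 = 1: 79/8
a_4 = 3: 306/31

306/31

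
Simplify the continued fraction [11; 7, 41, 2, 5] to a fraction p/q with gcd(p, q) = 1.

35689/3203

Use the convergent recurrence hₖ = aₖ·hₖ₋₁ + hₖ₋₂ (and likewise for the denominators kₖ):
a_0 = 11: 11/1
a_1 = 7: 78/7
a_2 = 41: 3209/288
a_3 = 2: 6496/583
a_4 = 5: 35689/3203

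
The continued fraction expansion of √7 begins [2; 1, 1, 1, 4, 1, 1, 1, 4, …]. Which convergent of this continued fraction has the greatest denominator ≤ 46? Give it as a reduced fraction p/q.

a_0 = 2: 2/1  (≤ bound)
a_1 = 1: 3/1  (≤ bound)
a_2 = 1: 5/2  (≤ bound)
a_3 = 1: 8/3  (≤ bound)
a_4 = 4: 37/14  (≤ bound)
a_5 = 1: 45/17  (≤ bound)
a_6 = 1: 82/31  (≤ bound)
a_7 = 1: 127/48  (> 46, stop)

82/31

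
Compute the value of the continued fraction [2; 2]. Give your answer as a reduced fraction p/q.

5/2

a_0 = 2: 2/1
a_1 = 2: 5/2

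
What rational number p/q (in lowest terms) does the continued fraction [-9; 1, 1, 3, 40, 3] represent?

Start with 3.
40 + 1/(3/1) = 40 + 1/3 = 121/3
3 + 1/(121/3) = 3 + 3/121 = 366/121
1 + 1/(366/121) = 1 + 121/366 = 487/366
1 + 1/(487/366) = 1 + 366/487 = 853/487
-9 + 1/(853/487) = -9 + 487/853 = -7190/853

-7190/853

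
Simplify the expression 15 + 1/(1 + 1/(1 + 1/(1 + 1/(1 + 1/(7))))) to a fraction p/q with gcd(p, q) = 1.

Build up convergents one term at a time:
a_0 = 15: 15/1
a_1 = 1: 16/1
a_2 = 1: 31/2
a_3 = 1: 47/3
a_4 = 1: 78/5
a_5 = 7: 593/38

593/38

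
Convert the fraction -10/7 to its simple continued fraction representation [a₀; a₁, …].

⌊-10/7⌋ = -2, remainder 4
⌊7/4⌋ = 1, remainder 3
⌊4/3⌋ = 1, remainder 1
⌊3/1⌋ = 3, remainder 0

[-2; 1, 1, 3]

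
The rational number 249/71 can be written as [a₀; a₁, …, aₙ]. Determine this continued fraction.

[3; 1, 1, 35]

249 = 3·71 + 36, so a_0 = 3
71 = 1·36 + 35, so a_1 = 1
36 = 1·35 + 1, so a_2 = 1
35 = 35·1 + 0, so a_3 = 35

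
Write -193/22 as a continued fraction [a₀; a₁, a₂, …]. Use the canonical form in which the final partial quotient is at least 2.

Run the Euclidean algorithm, recording each quotient:
⌊-193/22⌋ = -9, remainder 5
⌊22/5⌋ = 4, remainder 2
⌊5/2⌋ = 2, remainder 1
⌊2/1⌋ = 2, remainder 0

[-9; 4, 2, 2]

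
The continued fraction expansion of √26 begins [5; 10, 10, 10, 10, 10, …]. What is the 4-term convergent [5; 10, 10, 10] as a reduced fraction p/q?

5201/1020

a_0 = 5: 5/1
a_1 = 10: 51/10
a_2 = 10: 515/101
a_3 = 10: 5201/1020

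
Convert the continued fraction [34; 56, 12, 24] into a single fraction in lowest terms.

551361/16208

Start with 24.
12 + 1/(24/1) = 12 + 1/24 = 289/24
56 + 1/(289/24) = 56 + 24/289 = 16208/289
34 + 1/(16208/289) = 34 + 289/16208 = 551361/16208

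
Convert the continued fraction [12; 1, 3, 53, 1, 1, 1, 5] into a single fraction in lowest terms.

a_0 = 12: 12/1
a_1 = 1: 13/1
a_2 = 3: 51/4
a_3 = 53: 2716/213
a_4 = 1: 2767/217
a_5 = 1: 5483/430
a_6 = 1: 8250/647
a_7 = 5: 46733/3665

46733/3665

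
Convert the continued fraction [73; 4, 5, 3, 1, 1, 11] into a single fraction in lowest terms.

131317/1793

Build up convergents one term at a time:
a_0 = 73: 73/1
a_1 = 4: 293/4
a_2 = 5: 1538/21
a_3 = 3: 4907/67
a_4 = 1: 6445/88
a_5 = 1: 11352/155
a_6 = 11: 131317/1793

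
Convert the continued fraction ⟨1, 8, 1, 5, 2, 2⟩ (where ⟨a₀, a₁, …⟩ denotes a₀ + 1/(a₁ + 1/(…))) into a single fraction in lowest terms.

a_0 = 1: 1/1
a_1 = 8: 9/8
a_2 = 1: 10/9
a_3 = 5: 59/53
a_4 = 2: 128/115
a_5 = 2: 315/283

315/283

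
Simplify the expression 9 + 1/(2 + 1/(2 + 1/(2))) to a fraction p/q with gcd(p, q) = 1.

113/12

Compute successive convergents:
a_0 = 9: 9/1
a_1 = 2: 19/2
a_2 = 2: 47/5
a_3 = 2: 113/12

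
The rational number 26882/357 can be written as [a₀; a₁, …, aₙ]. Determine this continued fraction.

Apply division with remainder until the remainder is 0:
26882 = 75·357 + 107, so a_0 = 75
357 = 3·107 + 36, so a_1 = 3
107 = 2·36 + 35, so a_2 = 2
36 = 1·35 + 1, so a_3 = 1
35 = 35·1 + 0, so a_4 = 35

[75; 3, 2, 1, 35]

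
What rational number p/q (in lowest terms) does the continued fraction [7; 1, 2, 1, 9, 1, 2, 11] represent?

10981/1418

a_0 = 7: 7/1
a_1 = 1: 8/1
a_2 = 2: 23/3
a_3 = 1: 31/4
a_4 = 9: 302/39
a_5 = 1: 333/43
a_6 = 2: 968/125
a_7 = 11: 10981/1418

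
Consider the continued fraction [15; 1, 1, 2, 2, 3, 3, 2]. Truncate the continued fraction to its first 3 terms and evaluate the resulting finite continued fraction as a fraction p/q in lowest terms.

a_0 = 15: 15/1
a_1 = 1: 16/1
a_2 = 1: 31/2

31/2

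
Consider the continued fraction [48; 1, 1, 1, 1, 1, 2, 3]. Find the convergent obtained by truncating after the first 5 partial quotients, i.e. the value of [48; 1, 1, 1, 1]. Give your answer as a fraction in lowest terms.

Build up convergents one term at a time:
a_0 = 48: 48/1
a_1 = 1: 49/1
a_2 = 1: 97/2
a_3 = 1: 146/3
a_4 = 1: 243/5

243/5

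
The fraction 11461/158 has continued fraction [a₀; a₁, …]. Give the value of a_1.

Apply division with remainder until the remainder is 0:
11461 = 72·158 + 85, so a_0 = 72
158 = 1·85 + 73, so a_1 = 1

1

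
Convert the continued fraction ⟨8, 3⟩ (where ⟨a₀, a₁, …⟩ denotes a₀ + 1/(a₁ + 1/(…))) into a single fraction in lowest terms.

Start with 3.
8 + 1/(3/1) = 8 + 1/3 = 25/3

25/3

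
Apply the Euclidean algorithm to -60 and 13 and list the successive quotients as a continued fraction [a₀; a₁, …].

Repeatedly divide and take the remainder:
-60 ÷ 13 → quotient -5, remainder 5
13 ÷ 5 → quotient 2, remainder 3
5 ÷ 3 → quotient 1, remainder 2
3 ÷ 2 → quotient 1, remainder 1
2 ÷ 1 → quotient 2, remainder 0

[-5; 2, 1, 1, 2]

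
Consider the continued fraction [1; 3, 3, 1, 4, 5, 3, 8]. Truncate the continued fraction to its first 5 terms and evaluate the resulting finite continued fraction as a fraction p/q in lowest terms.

81/62

Compute successive convergents:
a_0 = 1: 1/1
a_1 = 3: 4/3
a_2 = 3: 13/10
a_3 = 1: 17/13
a_4 = 4: 81/62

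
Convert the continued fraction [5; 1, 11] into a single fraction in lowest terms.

Start with 11.
1 + 1/(11/1) = 1 + 1/11 = 12/11
5 + 1/(12/11) = 5 + 11/12 = 71/12

71/12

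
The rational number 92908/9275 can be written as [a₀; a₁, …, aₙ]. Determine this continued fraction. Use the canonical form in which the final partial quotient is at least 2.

Repeatedly divide and take the remainder:
⌊92908/9275⌋ = 10, remainder 158
⌊9275/158⌋ = 58, remainder 111
⌊158/111⌋ = 1, remainder 47
⌊111/47⌋ = 2, remainder 17
⌊47/17⌋ = 2, remainder 13
⌊17/13⌋ = 1, remainder 4
⌊13/4⌋ = 3, remainder 1
⌊4/1⌋ = 4, remainder 0

[10; 58, 1, 2, 2, 1, 3, 4]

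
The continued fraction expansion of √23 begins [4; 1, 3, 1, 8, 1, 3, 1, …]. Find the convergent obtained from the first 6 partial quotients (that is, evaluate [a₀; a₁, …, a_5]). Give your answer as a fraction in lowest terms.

Start with 1.
8 + 1/(1/1) = 8 + 1/1 = 9/1
1 + 1/(9/1) = 1 + 1/9 = 10/9
3 + 1/(10/9) = 3 + 9/10 = 39/10
1 + 1/(39/10) = 1 + 10/39 = 49/39
4 + 1/(49/39) = 4 + 39/49 = 235/49

235/49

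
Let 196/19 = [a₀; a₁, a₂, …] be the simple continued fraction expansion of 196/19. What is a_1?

3

⌊196/19⌋ = 10, remainder 6
⌊19/6⌋ = 3, remainder 1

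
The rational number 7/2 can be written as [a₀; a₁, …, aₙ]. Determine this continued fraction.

[3; 2]

7 = 3·2 + 1, so a_0 = 3
2 = 2·1 + 0, so a_1 = 2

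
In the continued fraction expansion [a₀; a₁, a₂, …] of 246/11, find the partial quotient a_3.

Run the Euclidean algorithm, recording each quotient:
⌊246/11⌋ = 22, remainder 4
⌊11/4⌋ = 2, remainder 3
⌊4/3⌋ = 1, remainder 1
⌊3/1⌋ = 3, remainder 0

3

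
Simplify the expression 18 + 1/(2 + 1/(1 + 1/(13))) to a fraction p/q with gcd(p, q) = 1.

752/41

Compute successive convergents:
a_0 = 18: 18/1
a_1 = 2: 37/2
a_2 = 1: 55/3
a_3 = 13: 752/41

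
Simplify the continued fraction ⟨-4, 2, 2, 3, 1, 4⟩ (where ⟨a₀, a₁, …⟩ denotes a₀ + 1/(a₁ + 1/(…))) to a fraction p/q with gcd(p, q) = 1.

-377/105

a_0 = -4: -4/1
a_1 = 2: -7/2
a_2 = 2: -18/5
a_3 = 3: -61/17
a_4 = 1: -79/22
a_5 = 4: -377/105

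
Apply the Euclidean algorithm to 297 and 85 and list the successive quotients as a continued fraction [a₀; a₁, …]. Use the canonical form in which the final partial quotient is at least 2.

[3; 2, 42]

Repeatedly divide and take the remainder:
⌊297/85⌋ = 3, remainder 42
⌊85/42⌋ = 2, remainder 1
⌊42/1⌋ = 42, remainder 0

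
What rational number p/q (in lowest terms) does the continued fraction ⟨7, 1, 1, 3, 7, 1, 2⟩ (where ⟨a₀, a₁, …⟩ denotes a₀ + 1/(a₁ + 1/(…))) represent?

1264/167

Collapse the nested fraction from the inside out:
Start with 2.
1 + 1/(2/1) = 1 + 1/2 = 3/2
7 + 1/(3/2) = 7 + 2/3 = 23/3
3 + 1/(23/3) = 3 + 3/23 = 72/23
1 + 1/(72/23) = 1 + 23/72 = 95/72
1 + 1/(95/72) = 1 + 72/95 = 167/95
7 + 1/(167/95) = 7 + 95/167 = 1264/167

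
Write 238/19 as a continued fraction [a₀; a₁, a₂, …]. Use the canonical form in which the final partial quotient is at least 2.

[12; 1, 1, 9]

Run the Euclidean algorithm, recording each quotient:
238 ÷ 19 → quotient 12, remainder 10
19 ÷ 10 → quotient 1, remainder 9
10 ÷ 9 → quotient 1, remainder 1
9 ÷ 1 → quotient 9, remainder 0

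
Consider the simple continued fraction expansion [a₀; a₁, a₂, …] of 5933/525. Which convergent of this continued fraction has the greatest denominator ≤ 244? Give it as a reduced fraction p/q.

a_0 = 11: 11/1  (≤ bound)
a_1 = 3: 34/3  (≤ bound)
a_2 = 3: 113/10  (≤ bound)
a_3 = 10: 1164/103  (≤ bound)
a_4 = 5: 5933/525  (> 244, stop)

1164/103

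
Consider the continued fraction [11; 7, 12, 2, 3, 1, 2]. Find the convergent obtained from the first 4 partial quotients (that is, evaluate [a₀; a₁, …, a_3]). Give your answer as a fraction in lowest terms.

Use the convergent recurrence hₖ = aₖ·hₖ₋₁ + hₖ₋₂ (and likewise for the denominators kₖ):
a_0 = 11: 11/1
a_1 = 7: 78/7
a_2 = 12: 947/85
a_3 = 2: 1972/177

1972/177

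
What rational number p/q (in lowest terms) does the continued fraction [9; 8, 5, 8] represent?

3065/336

Start with 8.
5 + 1/(8/1) = 5 + 1/8 = 41/8
8 + 1/(41/8) = 8 + 8/41 = 336/41
9 + 1/(336/41) = 9 + 41/336 = 3065/336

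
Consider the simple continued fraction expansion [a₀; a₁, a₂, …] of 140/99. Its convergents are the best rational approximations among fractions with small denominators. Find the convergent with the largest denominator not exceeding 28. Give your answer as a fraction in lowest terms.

17/12

a_0 = 1: 1/1  (≤ bound)
a_1 = 2: 3/2  (≤ bound)
a_2 = 2: 7/5  (≤ bound)
a_3 = 2: 17/12  (≤ bound)
a_4 = 2: 41/29  (> 28, stop)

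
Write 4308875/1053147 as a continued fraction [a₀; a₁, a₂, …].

4308875 = 4·1053147 + 96287, so a_0 = 4
1053147 = 10·96287 + 90277, so a_1 = 10
96287 = 1·90277 + 6010, so a_2 = 1
90277 = 15·6010 + 127, so a_3 = 15
6010 = 47·127 + 41, so a_4 = 47
127 = 3·41 + 4, so a_5 = 3
41 = 10·4 + 1, so a_6 = 10
4 = 4·1 + 0, so a_7 = 4

[4; 10, 1, 15, 47, 3, 10, 4]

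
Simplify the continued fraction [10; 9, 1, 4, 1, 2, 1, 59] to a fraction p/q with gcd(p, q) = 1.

Start with 59.
1 + 1/(59/1) = 1 + 1/59 = 60/59
2 + 1/(60/59) = 2 + 59/60 = 179/60
1 + 1/(179/60) = 1 + 60/179 = 239/179
4 + 1/(239/179) = 4 + 179/239 = 1135/239
1 + 1/(1135/239) = 1 + 239/1135 = 1374/1135
9 + 1/(1374/1135) = 9 + 1135/1374 = 13501/1374
10 + 1/(13501/1374) = 10 + 1374/13501 = 136384/13501

136384/13501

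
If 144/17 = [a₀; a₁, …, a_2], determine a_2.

8

Repeatedly divide and take the remainder:
144 ÷ 17 → quotient 8, remainder 8
17 ÷ 8 → quotient 2, remainder 1
8 ÷ 1 → quotient 8, remainder 0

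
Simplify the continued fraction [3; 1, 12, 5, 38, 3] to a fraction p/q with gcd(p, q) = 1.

29938/7629

a_0 = 3: 3/1
a_1 = 1: 4/1
a_2 = 12: 51/13
a_3 = 5: 259/66
a_4 = 38: 9893/2521
a_5 = 3: 29938/7629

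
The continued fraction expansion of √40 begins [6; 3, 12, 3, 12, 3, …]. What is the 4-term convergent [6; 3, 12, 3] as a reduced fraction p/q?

721/114

Starting at the tail and folding back:
Start with 3.
12 + 1/(3/1) = 12 + 1/3 = 37/3
3 + 1/(37/3) = 3 + 3/37 = 114/37
6 + 1/(114/37) = 6 + 37/114 = 721/114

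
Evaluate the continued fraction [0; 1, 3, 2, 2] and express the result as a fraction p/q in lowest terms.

Build up convergents one term at a time:
a_0 = 0: 0/1
a_1 = 1: 1/1
a_2 = 3: 3/4
a_3 = 2: 7/9
a_4 = 2: 17/22

17/22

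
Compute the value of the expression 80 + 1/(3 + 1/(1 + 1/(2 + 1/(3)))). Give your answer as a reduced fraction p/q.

2970/37

Starting at the tail and folding back:
Start with 3.
2 + 1/(3/1) = 2 + 1/3 = 7/3
1 + 1/(7/3) = 1 + 3/7 = 10/7
3 + 1/(10/7) = 3 + 7/10 = 37/10
80 + 1/(37/10) = 80 + 10/37 = 2970/37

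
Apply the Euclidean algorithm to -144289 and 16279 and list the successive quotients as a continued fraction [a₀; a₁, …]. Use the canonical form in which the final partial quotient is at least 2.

-144289 = -9·16279 + 2222, so a_0 = -9
16279 = 7·2222 + 725, so a_1 = 7
2222 = 3·725 + 47, so a_2 = 3
725 = 15·47 + 20, so a_3 = 15
47 = 2·20 + 7, so a_4 = 2
20 = 2·7 + 6, so a_5 = 2
7 = 1·6 + 1, so a_6 = 1
6 = 6·1 + 0, so a_7 = 6

[-9; 7, 3, 15, 2, 2, 1, 6]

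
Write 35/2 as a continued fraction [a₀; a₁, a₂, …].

[17; 2]

⌊35/2⌋ = 17, remainder 1
⌊2/1⌋ = 2, remainder 0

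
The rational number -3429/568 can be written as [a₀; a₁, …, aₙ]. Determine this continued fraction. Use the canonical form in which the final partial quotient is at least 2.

[-7; 1, 26, 21]

⌊-3429/568⌋ = -7, remainder 547
⌊568/547⌋ = 1, remainder 21
⌊547/21⌋ = 26, remainder 1
⌊21/1⌋ = 21, remainder 0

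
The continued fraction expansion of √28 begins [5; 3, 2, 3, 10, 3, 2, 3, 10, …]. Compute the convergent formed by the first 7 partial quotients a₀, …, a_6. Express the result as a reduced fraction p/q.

9403/1777

Compute successive convergents:
a_0 = 5: 5/1
a_1 = 3: 16/3
a_2 = 2: 37/7
a_3 = 3: 127/24
a_4 = 10: 1307/247
a_5 = 3: 4048/765
a_6 = 2: 9403/1777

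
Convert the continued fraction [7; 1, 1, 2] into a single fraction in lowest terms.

38/5

Collapse the nested fraction from the inside out:
Start with 2.
1 + 1/(2/1) = 1 + 1/2 = 3/2
1 + 1/(3/2) = 1 + 2/3 = 5/3
7 + 1/(5/3) = 7 + 3/5 = 38/5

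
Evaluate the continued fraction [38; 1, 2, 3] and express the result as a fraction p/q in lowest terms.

Start with 3.
2 + 1/(3/1) = 2 + 1/3 = 7/3
1 + 1/(7/3) = 1 + 3/7 = 10/7
38 + 1/(10/7) = 38 + 7/10 = 387/10

387/10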